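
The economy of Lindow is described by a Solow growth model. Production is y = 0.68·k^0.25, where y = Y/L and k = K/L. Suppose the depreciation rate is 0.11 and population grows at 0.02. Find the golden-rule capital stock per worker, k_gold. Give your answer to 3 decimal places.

n + δ = 0.02 + 0.11 = 0.13.
Maximizing c = f(k) − (n+δ)·k gives f'(k) = n+δ, i.e. 0.25·0.68·k^(0.25−1) = 0.13, so k_gold = (0.25·0.68/0.13)^(1/0.75) ≈ 1.4300.

k_gold ≈ 1.430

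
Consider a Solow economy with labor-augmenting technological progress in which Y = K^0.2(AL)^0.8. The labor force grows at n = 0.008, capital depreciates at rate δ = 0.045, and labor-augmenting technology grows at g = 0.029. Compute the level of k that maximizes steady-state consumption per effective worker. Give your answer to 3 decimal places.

k_gold ≈ 3.048

Capital per effective worker breaks even when investment replaces (n + g + δ)·k; here n + g + δ = 0.082.
Golden rule sets MPK = n+g+δ: 0.2·k^(0.2−1) = 0.082, so k_gold = (0.2/0.082)^(1/0.8) ≈ 3.0480.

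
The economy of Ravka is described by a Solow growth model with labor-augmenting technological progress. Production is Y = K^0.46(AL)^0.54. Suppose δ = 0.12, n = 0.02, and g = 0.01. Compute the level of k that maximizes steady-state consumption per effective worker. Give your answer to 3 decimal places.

k_gold ≈ 7.966

Break-even investment rate: n + g + δ = 0.02 + 0.01 + 0.12 = 0.15.
Setting f'(k) = n+g+δ gives 0.46·k^(0.46−1) = 0.15, hence k_gold = (0.46/0.15)^(1/0.54) ≈ 7.9659.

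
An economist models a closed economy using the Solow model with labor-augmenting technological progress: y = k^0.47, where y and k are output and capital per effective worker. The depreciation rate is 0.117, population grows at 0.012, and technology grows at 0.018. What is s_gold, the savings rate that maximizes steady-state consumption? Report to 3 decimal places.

s_gold = 0.470

Capital per effective worker breaks even when investment replaces (n + g + δ)·k; here n + g + δ = 0.147.
At the golden rule MPK = n+g+δ, and in any Cobb-Douglas steady state s = (n+g+δ)·k/y = MPK·k/y = capital's share 0.47.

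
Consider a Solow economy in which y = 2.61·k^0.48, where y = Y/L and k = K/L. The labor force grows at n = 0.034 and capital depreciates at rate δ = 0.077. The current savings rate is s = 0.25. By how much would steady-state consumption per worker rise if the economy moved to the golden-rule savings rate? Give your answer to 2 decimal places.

n + δ = 0.034 + 0.077 = 0.111.
Current steady state (s = 0.25): k* = (0.25·2.61/0.111)^(1/0.52) ≈ 30.1538, y* = 2.61·30.1538^0.48 ≈ 13.3883, c* = (1−0.25)·13.3883 ≈ 10.0412.
Maximizing c = f(k) − (n+δ)·k gives f'(k) = n+δ, i.e. 0.48·2.61·k^(0.48−1) = 0.111, so k_gold = (0.48·2.61/0.111)^(1/0.52) ≈ 105.7186.
y_gold = 2.61·105.7186^0.48 ≈ 24.4474, c_gold = y_gold − 0.111·k_gold ≈ 12.7127.
Gain: Δc = 12.7127 − 10.0412 ≈ 2.6715.

Δc ≈ 2.67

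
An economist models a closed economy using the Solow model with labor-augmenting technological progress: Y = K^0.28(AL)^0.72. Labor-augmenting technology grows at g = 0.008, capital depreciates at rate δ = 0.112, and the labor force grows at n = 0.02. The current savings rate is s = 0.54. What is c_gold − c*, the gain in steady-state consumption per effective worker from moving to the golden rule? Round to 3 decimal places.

Break-even investment rate: n + g + δ = 0.02 + 0.008 + 0.112 = 0.14.
Current steady state (s = 0.54): k* = (0.54/0.14)^(1/0.72) ≈ 6.5202, y* = 6.5202^0.28 ≈ 1.6904, c* = (1−0.54)·1.6904 ≈ 0.7776.
At the golden rule the marginal product of capital equals n+g+δ: 0.28·k^(0.28−1) = 0.14. Solving, k_gold = (0.28/0.14)^(1/0.72) ≈ 2.6188.
y_gold = 2.6188^0.28 ≈ 1.3094, c_gold = y_gold − 0.14·k_gold ≈ 0.9428.
Gain: Δc = 0.9428 − 0.7776 ≈ 0.1652.

Δc ≈ 0.165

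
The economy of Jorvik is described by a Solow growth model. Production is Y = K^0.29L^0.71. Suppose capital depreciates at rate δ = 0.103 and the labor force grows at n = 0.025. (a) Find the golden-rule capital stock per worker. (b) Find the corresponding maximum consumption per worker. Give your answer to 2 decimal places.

(a) k_gold ≈ 3.16; (b) c_gold ≈ 0.99

The effective depreciation rate is n + δ = 0.025 + 0.103 = 0.128.
Golden rule sets MPK = n+δ: 0.29·k^(0.29−1) = 0.128, so k_gold = (0.29/0.128)^(1/0.71) ≈ 3.1642.
y_gold = 3.1642^0.29 ≈ 1.3966; c_gold = y_gold − 0.128·k_gold ≈ 0.9916.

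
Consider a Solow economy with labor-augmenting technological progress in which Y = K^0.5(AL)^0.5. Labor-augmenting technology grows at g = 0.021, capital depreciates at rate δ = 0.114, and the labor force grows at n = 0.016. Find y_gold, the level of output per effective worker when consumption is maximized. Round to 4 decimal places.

n + g + δ = 0.016 + 0.021 + 0.114 = 0.151.
Setting f'(k) = n+g+δ gives 0.5·k^(0.5−1) = 0.151, hence k_gold = (0.5/0.151)^(1/0.5) ≈ 10.9644.
Output: y_gold = k_gold^0.5 = 10.9644^0.5 ≈ 3.3113.

y_gold ≈ 3.3113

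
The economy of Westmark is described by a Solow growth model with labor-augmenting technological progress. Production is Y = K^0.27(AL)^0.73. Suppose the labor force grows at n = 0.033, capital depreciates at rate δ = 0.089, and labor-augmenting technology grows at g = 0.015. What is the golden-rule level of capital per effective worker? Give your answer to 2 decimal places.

n + g + δ = 0.033 + 0.015 + 0.089 = 0.137.
Setting f'(k) = n+g+δ gives 0.27·k^(0.27−1) = 0.137, hence k_gold = (0.27/0.137)^(1/0.73) ≈ 2.5329.

k_gold ≈ 2.53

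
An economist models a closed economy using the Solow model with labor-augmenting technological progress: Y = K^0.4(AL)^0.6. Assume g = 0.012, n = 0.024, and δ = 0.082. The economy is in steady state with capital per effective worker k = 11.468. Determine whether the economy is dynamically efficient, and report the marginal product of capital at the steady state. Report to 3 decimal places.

The effective depreciation rate is n + g + δ = 0.024 + 0.012 + 0.082 = 0.118.
MPK = 0.4·k^(0.4−1) = 0.4·11.468^(-0.6) ≈ 0.0925.
MPK < 0.118, so the economy is dynamically inefficient (over-saving).

dynamically inefficient; MPK ≈ 0.093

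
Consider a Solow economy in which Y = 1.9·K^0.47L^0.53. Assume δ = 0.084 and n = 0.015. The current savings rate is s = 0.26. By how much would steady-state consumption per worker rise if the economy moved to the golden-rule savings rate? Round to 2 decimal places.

n + δ = 0.015 + 0.084 = 0.099.
Current steady state (s = 0.26): k* = (0.26·1.9/0.099)^(1/0.53) ≈ 20.7565, y* = 1.9·20.7565^0.47 ≈ 7.9034, c* = (1−0.26)·7.9034 ≈ 5.8485.
Maximizing c = f(k) − (n+δ)·k gives f'(k) = n+δ, i.e. 0.47·1.9·k^(0.47−1) = 0.099, so k_gold = (0.47·1.9/0.099)^(1/0.53) ≈ 63.4300.
y_gold = 1.9·63.4300^0.47 ≈ 13.3608, c_gold = y_gold − 0.099·k_gold ≈ 7.0812.
Gain: Δc = 7.0812 − 5.8485 ≈ 1.2327.

Δc ≈ 1.23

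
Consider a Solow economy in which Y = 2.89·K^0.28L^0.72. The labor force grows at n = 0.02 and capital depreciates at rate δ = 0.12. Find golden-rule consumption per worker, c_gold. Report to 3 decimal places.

n + δ = 0.02 + 0.12 = 0.14.
Maximizing c = f(k) − (n+δ)·k gives f'(k) = n+δ, i.e. 0.28·2.89·k^(0.28−1) = 0.14, so k_gold = (0.28·2.89/0.14)^(1/0.72) ≈ 11.4349.
y_gold = 2.89·11.4349^0.28 ≈ 5.7175.
c_gold = y_gold − (n+δ)·k_gold = 5.7175 − 0.14·11.4349 ≈ 4.1166.

c_gold ≈ 4.117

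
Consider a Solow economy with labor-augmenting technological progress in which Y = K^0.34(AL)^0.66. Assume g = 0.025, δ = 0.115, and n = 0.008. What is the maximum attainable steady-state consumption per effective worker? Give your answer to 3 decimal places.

c_gold ≈ 1.013

Capital per effective worker breaks even when investment replaces (n + g + δ)·k; here n + g + δ = 0.148.
Maximizing c = f(k) − (n+g+δ)·k gives f'(k) = n+g+δ, i.e. 0.34·k^(0.34−1) = 0.148, so k_gold = (0.34/0.148)^(1/0.66) ≈ 3.5261.
y_gold = 3.5261^0.34 ≈ 1.5349.
c_gold = y_gold − (n+g+δ)·k_gold = 1.5349 − 0.148·3.5261 ≈ 1.0130.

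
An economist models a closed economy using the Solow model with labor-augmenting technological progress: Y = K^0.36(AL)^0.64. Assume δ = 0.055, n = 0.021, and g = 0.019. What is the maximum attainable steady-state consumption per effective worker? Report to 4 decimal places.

c_gold ≈ 1.3540

The effective depreciation rate is n + g + δ = 0.021 + 0.019 + 0.055 = 0.095.
At the golden rule the marginal product of capital equals n+g+δ: 0.36·k^(0.36−1) = 0.095. Solving, k_gold = (0.36/0.095)^(1/0.64) ≈ 8.0173.
y_gold = 8.0173^0.36 ≈ 2.1157.
c_gold = y_gold − (n+g+δ)·k_gold = 2.1157 − 0.095·8.0173 ≈ 1.3540.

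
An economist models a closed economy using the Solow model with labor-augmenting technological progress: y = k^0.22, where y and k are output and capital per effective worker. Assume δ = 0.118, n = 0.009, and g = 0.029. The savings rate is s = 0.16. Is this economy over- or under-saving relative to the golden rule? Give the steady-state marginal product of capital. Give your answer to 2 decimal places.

Capital per effective worker breaks even when investment replaces (n + g + δ)·k; here n + g + δ = 0.156.
Steady-state k*: s·k^0.22 = 0.156·k gives k* = (0.16/0.156)^(1/0.78) ≈ 1.0330.
MPK = 0.22·1.0330^(-0.78) ≈ 0.2145.
MPK > n+g+δ = 0.156, so the economy is dynamically efficient (under-saving).

under-saving; MPK ≈ 0.21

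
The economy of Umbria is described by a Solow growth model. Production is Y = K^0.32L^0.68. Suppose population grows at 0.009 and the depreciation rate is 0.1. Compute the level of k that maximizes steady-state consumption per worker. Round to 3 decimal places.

k_gold ≈ 4.873

Capital per worker breaks even when investment replaces (n + δ)·k; here n + δ = 0.109.
At the golden rule the marginal product of capital equals n+δ: 0.32·k^(0.32−1) = 0.109. Solving, k_gold = (0.32/0.109)^(1/0.68) ≈ 4.8734.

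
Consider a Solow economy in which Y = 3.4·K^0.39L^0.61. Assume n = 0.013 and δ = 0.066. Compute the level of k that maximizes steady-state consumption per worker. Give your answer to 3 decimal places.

k_gold ≈ 101.873

The effective depreciation rate is n + δ = 0.013 + 0.066 = 0.079.
Setting f'(k) = n+δ gives 0.39·3.4·k^(0.39−1) = 0.079, hence k_gold = (0.39·3.4/0.079)^(1/0.61) ≈ 101.8731.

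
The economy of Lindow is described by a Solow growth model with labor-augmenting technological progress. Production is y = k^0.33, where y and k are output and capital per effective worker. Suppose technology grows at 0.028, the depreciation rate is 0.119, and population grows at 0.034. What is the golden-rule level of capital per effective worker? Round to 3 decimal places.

k_gold ≈ 2.451

Capital per effective worker breaks even when investment replaces (n + g + δ)·k; here n + g + δ = 0.181.
Maximizing c = f(k) − (n+g+δ)·k gives f'(k) = n+g+δ, i.e. 0.33·k^(0.33−1) = 0.181, so k_gold = (0.33/0.181)^(1/0.67) ≈ 2.4508.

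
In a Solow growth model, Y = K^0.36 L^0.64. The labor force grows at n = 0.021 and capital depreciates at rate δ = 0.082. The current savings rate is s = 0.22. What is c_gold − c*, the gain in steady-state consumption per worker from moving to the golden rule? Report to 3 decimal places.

Δc ≈ 0.099

Capital per worker breaks even when investment replaces (n + δ)·k; here n + δ = 0.103.
Current steady state (s = 0.22): k* = (0.22/0.103)^(1/0.64) ≈ 3.2732, y* = 3.2732^0.36 ≈ 1.5325, c* = (1−0.22)·1.5325 ≈ 1.1953.
Maximizing c = f(k) − (n+δ)·k gives f'(k) = n+δ, i.e. 0.36·k^(0.36−1) = 0.103, so k_gold = (0.36/0.103)^(1/0.64) ≈ 7.0659.
y_gold = 7.0659^0.36 ≈ 2.0216, c_gold = y_gold − 0.103·k_gold ≈ 1.2938.
Gain: Δc = 1.2938 − 1.1953 ≈ 0.0985.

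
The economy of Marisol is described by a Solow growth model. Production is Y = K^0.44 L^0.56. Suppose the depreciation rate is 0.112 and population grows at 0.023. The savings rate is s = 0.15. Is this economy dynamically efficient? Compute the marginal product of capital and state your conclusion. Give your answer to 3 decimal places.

The effective depreciation rate is n + δ = 0.023 + 0.112 = 0.135.
Steady-state k*: s·k^0.44 = 0.135·k gives k* = (0.15/0.135)^(1/0.56) ≈ 1.2070.
MPK = 0.44·1.2070^(-0.56) ≈ 0.3960.
MPK > n+δ = 0.135, so the economy is dynamically efficient (under-saving).

dynamically efficient; MPK ≈ 0.396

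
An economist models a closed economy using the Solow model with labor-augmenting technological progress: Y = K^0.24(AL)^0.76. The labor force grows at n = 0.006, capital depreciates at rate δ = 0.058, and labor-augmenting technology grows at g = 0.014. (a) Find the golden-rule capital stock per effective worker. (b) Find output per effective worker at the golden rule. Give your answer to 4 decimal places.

(a) k_gold ≈ 4.3879; (b) y_gold ≈ 1.4261

The effective depreciation rate is n + g + δ = 0.006 + 0.014 + 0.058 = 0.078.
At the golden rule the marginal product of capital equals n+g+δ: 0.24·k^(0.24−1) = 0.078. Solving, k_gold = (0.24/0.078)^(1/0.76) ≈ 4.3879.
y_gold = 4.3879^0.24 ≈ 1.4261.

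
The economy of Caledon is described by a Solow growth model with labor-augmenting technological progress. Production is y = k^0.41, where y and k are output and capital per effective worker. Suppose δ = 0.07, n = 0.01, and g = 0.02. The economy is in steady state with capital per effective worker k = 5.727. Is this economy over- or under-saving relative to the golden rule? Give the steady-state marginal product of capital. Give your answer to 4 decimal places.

n + g + δ = 0.01 + 0.02 + 0.07 = 0.1.
MPK = 0.41·k^(0.41−1) = 0.41·5.727^(-0.59) ≈ 0.1464.
MPK > 0.1, so the economy is dynamically efficient (under-saving).

under-saving; MPK ≈ 0.1464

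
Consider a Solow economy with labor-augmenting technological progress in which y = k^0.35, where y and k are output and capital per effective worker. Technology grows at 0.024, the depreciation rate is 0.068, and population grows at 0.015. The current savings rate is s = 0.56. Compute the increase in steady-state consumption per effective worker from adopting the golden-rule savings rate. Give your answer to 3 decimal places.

n + g + δ = 0.015 + 0.024 + 0.068 = 0.107.
Current steady state (s = 0.56): k* = (0.56/0.107)^(1/0.65) ≈ 12.7601, y* = 12.7601^0.35 ≈ 2.4381, c* = (1−0.56)·2.4381 ≈ 1.0728.
Maximizing c = f(k) − (n+g+δ)·k gives f'(k) = n+g+δ, i.e. 0.35·k^(0.35−1) = 0.107, so k_gold = (0.35/0.107)^(1/0.65) ≈ 6.1919.
y_gold = 6.1919^0.35 ≈ 1.8929, c_gold = y_gold − 0.107·k_gold ≈ 1.2304.
Gain: Δc = 1.2304 − 1.0728 ≈ 0.1577.

Δc ≈ 0.158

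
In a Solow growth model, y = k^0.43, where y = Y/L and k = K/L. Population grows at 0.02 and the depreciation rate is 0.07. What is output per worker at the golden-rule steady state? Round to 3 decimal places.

y_gold ≈ 3.254

Break-even investment rate: n + δ = 0.02 + 0.07 = 0.09.
At the golden rule the marginal product of capital equals n+δ: 0.43·k^(0.43−1) = 0.09. Solving, k_gold = (0.43/0.09)^(1/0.57) ≈ 15.5462.
Output: y_gold = k_gold^0.43 = 15.5462^0.43 ≈ 3.2539.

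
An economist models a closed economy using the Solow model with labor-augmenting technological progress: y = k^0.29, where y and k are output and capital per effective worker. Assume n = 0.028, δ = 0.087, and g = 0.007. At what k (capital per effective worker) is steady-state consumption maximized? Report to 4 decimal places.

Capital per effective worker breaks even when investment replaces (n + g + δ)·k; here n + g + δ = 0.122.
Setting f'(k) = n+g+δ gives 0.29·k^(0.29−1) = 0.122, hence k_gold = (0.29/0.122)^(1/0.71) ≈ 3.3856.

k_gold ≈ 3.3856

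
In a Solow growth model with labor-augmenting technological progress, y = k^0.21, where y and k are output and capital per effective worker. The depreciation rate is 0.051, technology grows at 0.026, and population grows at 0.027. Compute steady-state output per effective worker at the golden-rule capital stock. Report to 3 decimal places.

n + g + δ = 0.027 + 0.026 + 0.051 = 0.104.
Setting f'(k) = n+g+δ gives 0.21·k^(0.21−1) = 0.104, hence k_gold = (0.21/0.104)^(1/0.79) ≈ 2.4339.
Output: y_gold = k_gold^0.21 = 2.4339^0.21 ≈ 1.2054.

y_gold ≈ 1.205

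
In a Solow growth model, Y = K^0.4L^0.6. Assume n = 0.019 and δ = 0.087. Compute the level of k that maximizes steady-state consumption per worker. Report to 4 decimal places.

k_gold ≈ 9.1465

Capital per worker breaks even when investment replaces (n + δ)·k; here n + δ = 0.106.
Golden rule sets MPK = n+δ: 0.4·k^(0.4−1) = 0.106, so k_gold = (0.4/0.106)^(1/0.6) ≈ 9.1465.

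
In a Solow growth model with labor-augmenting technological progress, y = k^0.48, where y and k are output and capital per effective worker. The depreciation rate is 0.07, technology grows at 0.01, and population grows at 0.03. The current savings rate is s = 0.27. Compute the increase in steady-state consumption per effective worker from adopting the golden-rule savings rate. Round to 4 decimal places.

Break-even investment rate: n + g + δ = 0.03 + 0.01 + 0.07 = 0.11.
Current steady state (s = 0.27): k* = (0.27/0.11)^(1/0.52) ≈ 5.6227, y* = 5.6227^0.48 ≈ 2.2907, c* = (1−0.27)·2.2907 ≈ 1.6722.
Golden rule sets MPK = n+g+δ: 0.48·k^(0.48−1) = 0.11, so k_gold = (0.48/0.11)^(1/0.52) ≈ 17.0011.
y_gold = 17.0011^0.48 ≈ 3.8961, c_gold = y_gold − 0.11·k_gold ≈ 2.0260.
Gain: Δc = 2.0260 − 1.6722 ≈ 0.3537.

Δc ≈ 0.3537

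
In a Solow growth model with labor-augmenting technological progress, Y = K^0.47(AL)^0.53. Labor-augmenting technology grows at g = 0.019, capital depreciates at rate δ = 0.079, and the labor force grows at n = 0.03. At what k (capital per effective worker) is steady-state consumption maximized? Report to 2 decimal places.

k_gold ≈ 11.64

n + g + δ = 0.03 + 0.019 + 0.079 = 0.128.
At the golden rule the marginal product of capital equals n+g+δ: 0.47·k^(0.47−1) = 0.128. Solving, k_gold = (0.47/0.128)^(1/0.53) ≈ 11.6366.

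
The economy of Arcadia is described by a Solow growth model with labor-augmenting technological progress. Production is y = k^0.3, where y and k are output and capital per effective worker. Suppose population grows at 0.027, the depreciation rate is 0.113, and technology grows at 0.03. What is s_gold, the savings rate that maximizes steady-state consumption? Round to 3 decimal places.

s_gold = 0.300

n + g + δ = 0.027 + 0.03 + 0.113 = 0.17.
At the golden rule MPK = n+g+δ, and in any Cobb-Douglas steady state s = (n+g+δ)·k/y = MPK·k/y = capital's share 0.3.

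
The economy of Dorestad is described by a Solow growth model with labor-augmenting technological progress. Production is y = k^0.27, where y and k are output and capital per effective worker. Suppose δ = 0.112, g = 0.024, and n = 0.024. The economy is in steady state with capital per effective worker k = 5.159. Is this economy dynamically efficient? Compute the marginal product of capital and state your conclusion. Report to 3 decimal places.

dynamically inefficient; MPK ≈ 0.082

The effective depreciation rate is n + g + δ = 0.024 + 0.024 + 0.112 = 0.16.
MPK = 0.27·k^(0.27−1) = 0.27·5.159^(-0.73) ≈ 0.0815.
MPK < 0.16, so the economy is dynamically inefficient (over-saving).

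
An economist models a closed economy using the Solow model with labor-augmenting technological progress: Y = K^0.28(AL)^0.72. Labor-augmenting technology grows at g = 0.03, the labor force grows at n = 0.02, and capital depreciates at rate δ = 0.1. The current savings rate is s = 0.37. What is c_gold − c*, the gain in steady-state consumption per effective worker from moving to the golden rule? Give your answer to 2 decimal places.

Break-even investment rate: n + g + δ = 0.02 + 0.03 + 0.1 = 0.15.
Current steady state (s = 0.37): k* = (0.37/0.15)^(1/0.72) ≈ 3.5043, y* = 3.5043^0.28 ≈ 1.4207, c* = (1−0.37)·1.4207 ≈ 0.8950.
Golden rule sets MPK = n+g+δ: 0.28·k^(0.28−1) = 0.15, so k_gold = (0.28/0.15)^(1/0.72) ≈ 2.3795.
y_gold = 2.3795^0.28 ≈ 1.2747, c_gold = y_gold − 0.15·k_gold ≈ 0.9178.
Gain: Δc = 0.9178 − 0.8950 ≈ 0.0228.

Δc ≈ 0.02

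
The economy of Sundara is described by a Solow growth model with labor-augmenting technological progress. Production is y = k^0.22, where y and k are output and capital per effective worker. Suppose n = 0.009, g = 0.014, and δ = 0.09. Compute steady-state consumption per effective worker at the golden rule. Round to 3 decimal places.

n + g + δ = 0.009 + 0.014 + 0.09 = 0.113.
At the golden rule the marginal product of capital equals n+g+δ: 0.22·k^(0.22−1) = 0.113. Solving, k_gold = (0.22/0.113)^(1/0.78) ≈ 2.3494.
y_gold = 2.3494^0.22 ≈ 1.2067.
c_gold = y_gold − (n+g+δ)·k_gold = 1.2067 − 0.113·2.3494 ≈ 0.9412.

c_gold ≈ 0.941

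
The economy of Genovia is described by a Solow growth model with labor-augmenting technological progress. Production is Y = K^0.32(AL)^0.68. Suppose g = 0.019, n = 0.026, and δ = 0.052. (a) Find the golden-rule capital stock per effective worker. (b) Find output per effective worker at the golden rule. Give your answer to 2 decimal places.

(a) k_gold ≈ 5.79; (b) y_gold ≈ 1.75

n + g + δ = 0.026 + 0.019 + 0.052 = 0.097.
At the golden rule the marginal product of capital equals n+g+δ: 0.32·k^(0.32−1) = 0.097. Solving, k_gold = (0.32/0.097)^(1/0.68) ≈ 5.7852.
y_gold = 5.7852^0.32 ≈ 1.7536.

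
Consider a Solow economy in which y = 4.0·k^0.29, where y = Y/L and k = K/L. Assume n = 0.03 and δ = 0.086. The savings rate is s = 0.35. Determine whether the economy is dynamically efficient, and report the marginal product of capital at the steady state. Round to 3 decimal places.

Break-even investment rate: n + δ = 0.03 + 0.086 = 0.116.
Steady-state k*: s·A·k^0.29 = 0.116·k gives k* = (0.35·4.0/0.116)^(1/0.71) ≈ 33.3794.
MPK = 0.29·4.0·33.3794^(-0.71) ≈ 0.0961.
MPK < n+δ = 0.116, so the economy is dynamically inefficient (over-saving).

dynamically inefficient; MPK ≈ 0.096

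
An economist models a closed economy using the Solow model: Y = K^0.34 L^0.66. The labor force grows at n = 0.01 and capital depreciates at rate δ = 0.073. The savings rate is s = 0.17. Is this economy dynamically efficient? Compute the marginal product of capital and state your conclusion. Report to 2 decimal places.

dynamically efficient; MPK ≈ 0.17

Capital per worker breaks even when investment replaces (n + δ)·k; here n + δ = 0.083.
Steady-state k*: s·k^0.34 = 0.083·k gives k* = (0.17/0.083)^(1/0.66) ≈ 2.9633.
MPK = 0.34·2.9633^(-0.66) ≈ 0.1660.
MPK > n+δ = 0.083, so the economy is dynamically efficient (under-saving).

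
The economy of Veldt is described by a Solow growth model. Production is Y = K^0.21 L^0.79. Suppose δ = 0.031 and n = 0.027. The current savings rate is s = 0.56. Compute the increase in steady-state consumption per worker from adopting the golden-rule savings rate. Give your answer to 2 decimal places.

Δc ≈ 0.31

Capital per worker breaks even when investment replaces (n + δ)·k; here n + δ = 0.058.
Current steady state (s = 0.56): k* = (0.56/0.058)^(1/0.79) ≈ 17.6413, y* = 17.6413^0.21 ≈ 1.8271, c* = (1−0.56)·1.8271 ≈ 0.8039.
At the golden rule the marginal product of capital equals n+δ: 0.21·k^(0.21−1) = 0.058. Solving, k_gold = (0.21/0.058)^(1/0.79) ≈ 5.0972.
y_gold = 5.0972^0.21 ≈ 1.4078, c_gold = y_gold − 0.058·k_gold ≈ 1.1122.
Gain: Δc = 1.1122 − 0.8039 ≈ 0.3082.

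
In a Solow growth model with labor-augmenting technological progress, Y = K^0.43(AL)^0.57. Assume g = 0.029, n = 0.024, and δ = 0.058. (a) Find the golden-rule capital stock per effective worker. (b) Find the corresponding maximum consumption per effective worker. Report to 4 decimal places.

(a) k_gold ≈ 10.7605; (b) c_gold ≈ 1.5833

Break-even investment rate: n + g + δ = 0.024 + 0.029 + 0.058 = 0.111.
Maximizing c = f(k) − (n+g+δ)·k gives f'(k) = n+g+δ, i.e. 0.43·k^(0.43−1) = 0.111, so k_gold = (0.43/0.111)^(1/0.57) ≈ 10.7605.
y_gold = 10.7605^0.43 ≈ 2.7777; c_gold = y_gold − 0.111·k_gold ≈ 1.5833.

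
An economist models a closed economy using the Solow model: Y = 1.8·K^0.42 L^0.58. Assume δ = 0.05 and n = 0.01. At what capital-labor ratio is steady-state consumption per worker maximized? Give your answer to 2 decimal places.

Break-even investment rate: n + δ = 0.01 + 0.05 = 0.06.
Setting f'(k) = n+δ gives 0.42·1.8·k^(0.42−1) = 0.06, hence k_gold = (0.42·1.8/0.06)^(1/0.58) ≈ 78.9206.

k_gold ≈ 78.92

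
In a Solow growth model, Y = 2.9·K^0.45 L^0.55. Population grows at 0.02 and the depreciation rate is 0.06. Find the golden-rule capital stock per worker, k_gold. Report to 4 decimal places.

k_gold ≈ 160.1706

n + δ = 0.02 + 0.06 = 0.08.
At the golden rule the marginal product of capital equals n+δ: 0.45·2.9·k^(0.45−1) = 0.08. Solving, k_gold = (0.45·2.9/0.08)^(1/0.55) ≈ 160.1706.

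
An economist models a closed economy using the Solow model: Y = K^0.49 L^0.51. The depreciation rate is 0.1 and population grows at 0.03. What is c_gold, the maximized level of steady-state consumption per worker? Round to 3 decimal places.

c_gold ≈ 1.825

Break-even investment rate: n + δ = 0.03 + 0.1 = 0.13.
Setting f'(k) = n+δ gives 0.49·k^(0.49−1) = 0.13, hence k_gold = (0.49/0.13)^(1/0.51) ≈ 13.4868.
y_gold = 13.4868^0.49 ≈ 3.5781.
c_gold = y_gold − (n+δ)·k_gold = 3.5781 − 0.13·13.4868 ≈ 1.8248.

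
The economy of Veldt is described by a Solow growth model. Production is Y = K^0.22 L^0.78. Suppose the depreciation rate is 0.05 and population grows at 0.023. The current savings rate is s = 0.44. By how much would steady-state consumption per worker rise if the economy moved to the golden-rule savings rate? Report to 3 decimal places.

Capital per worker breaks even when investment replaces (n + δ)·k; here n + δ = 0.073.
Current steady state (s = 0.44): k* = (0.44/0.073)^(1/0.78) ≈ 10.0038, y* = 10.0038^0.22 ≈ 1.6597, c* = (1−0.44)·1.6597 ≈ 0.9294.
Golden rule sets MPK = n+δ: 0.22·k^(0.22−1) = 0.073, so k_gold = (0.22/0.073)^(1/0.78) ≈ 4.1137.
y_gold = 4.1137^0.22 ≈ 1.3650, c_gold = y_gold − 0.073·k_gold ≈ 1.0647.
Gain: Δc = 1.0647 − 0.9294 ≈ 0.1352.

Δc ≈ 0.135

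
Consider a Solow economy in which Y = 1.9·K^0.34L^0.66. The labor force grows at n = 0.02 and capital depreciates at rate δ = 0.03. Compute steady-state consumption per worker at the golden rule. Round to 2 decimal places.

Capital per worker breaks even when investment replaces (n + δ)·k; here n + δ = 0.05.
Maximizing c = f(k) − (n+δ)·k gives f'(k) = n+δ, i.e. 0.34·1.9·k^(0.34−1) = 0.05, so k_gold = (0.34·1.9/0.05)^(1/0.66) ≈ 48.2760.
y_gold = 1.9·48.2760^0.34 ≈ 7.0994.
c_gold = y_gold − (n+δ)·k_gold = 7.0994 − 0.05·48.2760 ≈ 4.6856.

c_gold ≈ 4.69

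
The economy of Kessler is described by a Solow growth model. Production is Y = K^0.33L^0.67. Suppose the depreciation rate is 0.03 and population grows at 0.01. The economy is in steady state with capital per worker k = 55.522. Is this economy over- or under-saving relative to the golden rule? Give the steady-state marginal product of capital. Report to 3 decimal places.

over-saving; MPK ≈ 0.022

The effective depreciation rate is n + δ = 0.01 + 0.03 = 0.04.
MPK = 0.33·k^(0.33−1) = 0.33·55.522^(-0.67) ≈ 0.0224.
MPK < 0.04, so the economy is dynamically inefficient (over-saving).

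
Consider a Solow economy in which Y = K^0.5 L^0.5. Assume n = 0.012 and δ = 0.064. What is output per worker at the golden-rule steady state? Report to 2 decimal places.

Break-even investment rate: n + δ = 0.012 + 0.064 = 0.076.
At the golden rule the marginal product of capital equals n+δ: 0.5·k^(0.5−1) = 0.076. Solving, k_gold = (0.5/0.076)^(1/0.5) ≈ 43.2825.
Output: y_gold = k_gold^0.5 = 43.2825^0.5 ≈ 6.5789.

y_gold ≈ 6.58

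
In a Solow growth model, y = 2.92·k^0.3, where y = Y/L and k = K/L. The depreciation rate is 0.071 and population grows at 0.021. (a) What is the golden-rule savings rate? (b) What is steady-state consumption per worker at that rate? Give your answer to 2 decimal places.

(a) s_gold = 0.30; (b) c_gold ≈ 5.37

Break-even investment rate: n + δ = 0.021 + 0.071 = 0.092.
For Cobb-Douglas, s_gold equals capital's share: s_gold = 0.3.
Golden rule sets MPK = n+δ: 0.3·2.92·k^(0.3−1) = 0.092, so k_gold = (0.3·2.92/0.092)^(1/0.7) ≈ 25.0130.
y_gold = 2.92·25.0130^0.3 ≈ 7.6707; c_gold = (1−0.3)·y_gold ≈ 5.3695.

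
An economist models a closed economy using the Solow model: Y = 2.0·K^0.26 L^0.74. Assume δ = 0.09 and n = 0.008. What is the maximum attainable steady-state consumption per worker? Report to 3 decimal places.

Break-even investment rate: n + δ = 0.008 + 0.09 = 0.098.
Golden rule sets MPK = n+δ: 0.26·2.0·k^(0.26−1) = 0.098, so k_gold = (0.26·2.0/0.098)^(1/0.74) ≈ 9.5374.
y_gold = 2.0·9.5374^0.26 ≈ 3.5949.
c_gold = y_gold − (n+δ)·k_gold = 3.5949 − 0.098·9.5374 ≈ 2.6602.

c_gold ≈ 2.660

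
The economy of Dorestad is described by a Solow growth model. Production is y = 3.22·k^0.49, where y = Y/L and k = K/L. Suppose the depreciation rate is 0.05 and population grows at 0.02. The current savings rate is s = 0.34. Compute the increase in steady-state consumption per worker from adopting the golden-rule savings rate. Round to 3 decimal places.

Δc ≈ 2.918

n + δ = 0.02 + 0.05 = 0.07.
Current steady state (s = 0.34): k* = (0.34·3.22/0.07)^(1/0.51) ≈ 219.6042, y* = 3.22·219.6042^0.49 ≈ 45.2126, c* = (1−0.34)·45.2126 ≈ 29.8403.
At the golden rule the marginal product of capital equals n+δ: 0.49·3.22·k^(0.49−1) = 0.07. Solving, k_gold = (0.49·3.22/0.07)^(1/0.51) ≈ 449.6254.
y_gold = 3.22·449.6254^0.49 ≈ 64.2322, c_gold = y_gold − 0.07·k_gold ≈ 32.7584.
Gain: Δc = 32.7584 − 29.8403 ≈ 2.9181.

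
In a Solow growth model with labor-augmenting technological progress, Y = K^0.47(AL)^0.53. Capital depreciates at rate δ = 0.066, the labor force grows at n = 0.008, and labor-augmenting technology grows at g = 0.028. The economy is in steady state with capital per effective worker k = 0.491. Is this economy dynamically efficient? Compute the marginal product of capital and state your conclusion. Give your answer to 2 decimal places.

dynamically efficient; MPK ≈ 0.69

n + g + δ = 0.008 + 0.028 + 0.066 = 0.102.
MPK = 0.47·k^(0.47−1) = 0.47·0.491^(-0.53) ≈ 0.6852.
MPK > 0.102, so the economy is dynamically efficient (under-saving).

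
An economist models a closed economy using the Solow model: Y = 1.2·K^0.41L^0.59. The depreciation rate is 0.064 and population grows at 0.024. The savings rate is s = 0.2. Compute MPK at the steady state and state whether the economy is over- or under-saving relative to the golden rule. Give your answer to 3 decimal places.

The effective depreciation rate is n + δ = 0.024 + 0.064 = 0.088.
Steady-state k*: s·A·k^0.41 = 0.088·k gives k* = (0.2·1.2/0.088)^(1/0.59) ≈ 5.4768.
MPK = 0.41·1.2·5.4768^(-0.59) ≈ 0.1804.
MPK > n+δ = 0.088, so the economy is dynamically efficient (under-saving).

under-saving; MPK ≈ 0.180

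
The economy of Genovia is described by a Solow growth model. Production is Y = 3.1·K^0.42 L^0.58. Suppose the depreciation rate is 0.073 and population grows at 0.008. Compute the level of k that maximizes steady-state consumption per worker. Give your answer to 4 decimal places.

k_gold ≈ 120.0957

Capital per worker breaks even when investment replaces (n + δ)·k; here n + δ = 0.081.
Setting f'(k) = n+δ gives 0.42·3.1·k^(0.42−1) = 0.081, hence k_gold = (0.42·3.1/0.081)^(1/0.58) ≈ 120.0957.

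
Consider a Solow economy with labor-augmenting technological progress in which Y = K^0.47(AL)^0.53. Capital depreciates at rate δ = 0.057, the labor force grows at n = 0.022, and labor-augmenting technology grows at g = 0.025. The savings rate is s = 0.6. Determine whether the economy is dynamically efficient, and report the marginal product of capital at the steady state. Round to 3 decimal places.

Break-even investment rate: n + g + δ = 0.022 + 0.025 + 0.057 = 0.104.
Steady-state k*: s·k^0.47 = 0.104·k gives k* = (0.6/0.104)^(1/0.53) ≈ 27.2943.
MPK = 0.47·27.2943^(-0.53) ≈ 0.0815.
MPK < n+g+δ = 0.104, so the economy is dynamically inefficient (over-saving).

dynamically inefficient; MPK ≈ 0.081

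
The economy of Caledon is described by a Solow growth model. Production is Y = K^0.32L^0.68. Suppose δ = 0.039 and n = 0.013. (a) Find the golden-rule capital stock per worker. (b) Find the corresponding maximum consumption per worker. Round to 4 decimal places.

(a) k_gold ≈ 14.4714; (b) c_gold ≈ 1.5991

The effective depreciation rate is n + δ = 0.013 + 0.039 = 0.052.
Setting f'(k) = n+δ gives 0.32·k^(0.32−1) = 0.052, hence k_gold = (0.32/0.052)^(1/0.68) ≈ 14.4714.
y_gold = 14.4714^0.32 ≈ 2.3516; c_gold = y_gold − 0.052·k_gold ≈ 1.5991.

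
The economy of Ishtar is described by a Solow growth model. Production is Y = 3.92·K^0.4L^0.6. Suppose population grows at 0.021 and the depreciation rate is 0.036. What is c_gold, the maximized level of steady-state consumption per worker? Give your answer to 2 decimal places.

Capital per worker breaks even when investment replaces (n + δ)·k; here n + δ = 0.057.
Golden rule sets MPK = n+δ: 0.4·3.92·k^(0.4−1) = 0.057, so k_gold = (0.4·3.92/0.057)^(1/0.6) ≈ 250.6794.
y_gold = 3.92·250.6794^0.4 ≈ 35.7218.
c_gold = y_gold − (n+δ)·k_gold = 35.7218 − 0.057·250.6794 ≈ 21.4331.

c_gold ≈ 21.43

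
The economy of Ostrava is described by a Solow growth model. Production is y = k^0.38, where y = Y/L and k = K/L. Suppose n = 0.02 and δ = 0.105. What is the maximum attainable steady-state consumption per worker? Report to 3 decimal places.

The effective depreciation rate is n + δ = 0.02 + 0.105 = 0.125.
Setting f'(k) = n+δ gives 0.38·k^(0.38−1) = 0.125, hence k_gold = (0.38/0.125)^(1/0.62) ≈ 6.0094.
y_gold = 6.0094^0.38 ≈ 1.9768.
c_gold = y_gold − (n+δ)·k_gold = 1.9768 − 0.125·6.0094 ≈ 1.2256.

c_gold ≈ 1.226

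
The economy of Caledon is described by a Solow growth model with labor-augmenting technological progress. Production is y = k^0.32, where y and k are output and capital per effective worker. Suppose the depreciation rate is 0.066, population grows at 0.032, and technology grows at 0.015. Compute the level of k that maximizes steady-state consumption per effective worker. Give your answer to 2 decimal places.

The effective depreciation rate is n + g + δ = 0.032 + 0.015 + 0.066 = 0.113.
Golden rule sets MPK = n+g+δ: 0.32·k^(0.32−1) = 0.113, so k_gold = (0.32/0.113)^(1/0.68) ≈ 4.6218.

k_gold ≈ 4.62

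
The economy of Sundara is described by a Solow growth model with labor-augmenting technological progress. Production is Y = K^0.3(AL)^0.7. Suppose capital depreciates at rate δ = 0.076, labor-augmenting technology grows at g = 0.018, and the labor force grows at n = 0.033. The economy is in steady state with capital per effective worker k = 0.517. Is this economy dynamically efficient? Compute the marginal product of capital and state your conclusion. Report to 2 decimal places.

Break-even investment rate: n + g + δ = 0.033 + 0.018 + 0.076 = 0.127.
MPK = 0.3·k^(0.3−1) = 0.3·0.517^(-0.7) ≈ 0.4761.
MPK > 0.127, so the economy is dynamically efficient (under-saving).

dynamically efficient; MPK ≈ 0.48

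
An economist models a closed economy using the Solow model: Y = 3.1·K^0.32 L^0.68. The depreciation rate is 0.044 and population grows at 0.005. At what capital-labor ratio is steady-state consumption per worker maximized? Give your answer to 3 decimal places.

k_gold ≈ 83.378

The effective depreciation rate is n + δ = 0.005 + 0.044 = 0.049.
Maximizing c = f(k) − (n+δ)·k gives f'(k) = n+δ, i.e. 0.32·3.1·k^(0.32−1) = 0.049, so k_gold = (0.32·3.1/0.049)^(1/0.68) ≈ 83.3782.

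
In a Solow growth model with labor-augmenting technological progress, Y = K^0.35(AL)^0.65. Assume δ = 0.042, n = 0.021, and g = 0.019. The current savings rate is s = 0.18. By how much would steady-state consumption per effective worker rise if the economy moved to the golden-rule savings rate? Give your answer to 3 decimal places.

Δc ≈ 0.168

n + g + δ = 0.021 + 0.019 + 0.042 = 0.082.
Current steady state (s = 0.18): k* = (0.18/0.082)^(1/0.65) ≈ 3.3521, y* = 3.3521^0.35 ≈ 1.5271, c* = (1−0.18)·1.5271 ≈ 1.2522.
At the golden rule the marginal product of capital equals n+g+δ: 0.35·k^(0.35−1) = 0.082. Solving, k_gold = (0.35/0.082)^(1/0.65) ≈ 9.3244.
y_gold = 9.3244^0.35 ≈ 2.1846, c_gold = y_gold − 0.082·k_gold ≈ 1.4200.
Gain: Δc = 1.4200 − 1.2522 ≈ 0.1678.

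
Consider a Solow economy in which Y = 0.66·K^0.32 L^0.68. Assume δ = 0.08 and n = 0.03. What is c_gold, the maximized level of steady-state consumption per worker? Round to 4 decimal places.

c_gold ≈ 0.6101

Break-even investment rate: n + δ = 0.03 + 0.08 = 0.11.
Golden rule sets MPK = n+δ: 0.32·0.66·k^(0.32−1) = 0.11, so k_gold = (0.32·0.66/0.11)^(1/0.68) ≈ 2.6099.
y_gold = 0.66·2.6099^0.32 ≈ 0.8971.
c_gold = y_gold − (n+δ)·k_gold = 0.8971 − 0.11·2.6099 ≈ 0.6101.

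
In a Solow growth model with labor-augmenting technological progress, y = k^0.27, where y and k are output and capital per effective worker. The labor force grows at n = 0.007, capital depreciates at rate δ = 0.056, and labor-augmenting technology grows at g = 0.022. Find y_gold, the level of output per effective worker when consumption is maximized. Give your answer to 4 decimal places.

y_gold ≈ 1.5334

The effective depreciation rate is n + g + δ = 0.007 + 0.022 + 0.056 = 0.085.
Golden rule sets MPK = n+g+δ: 0.27·k^(0.27−1) = 0.085, so k_gold = (0.27/0.085)^(1/0.73) ≈ 4.8707.
Output: y_gold = k_gold^0.27 = 4.8707^0.27 ≈ 1.5334.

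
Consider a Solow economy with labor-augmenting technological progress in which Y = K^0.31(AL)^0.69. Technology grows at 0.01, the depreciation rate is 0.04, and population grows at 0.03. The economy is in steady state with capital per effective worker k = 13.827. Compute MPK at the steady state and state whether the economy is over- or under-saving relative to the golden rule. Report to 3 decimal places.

over-saving; MPK ≈ 0.051

n + g + δ = 0.03 + 0.01 + 0.04 = 0.08.
MPK = 0.31·k^(0.31−1) = 0.31·13.827^(-0.69) ≈ 0.0506.
MPK < 0.08, so the economy is dynamically inefficient (over-saving).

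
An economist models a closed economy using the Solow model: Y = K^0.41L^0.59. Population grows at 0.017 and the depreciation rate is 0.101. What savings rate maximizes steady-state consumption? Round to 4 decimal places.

s_gold = 0.4100

Break-even investment rate: n + δ = 0.017 + 0.101 = 0.118.
At the golden rule MPK = n+δ, and in any Cobb-Douglas steady state s = (n+δ)·k/y = MPK·k/y = capital's share 0.41.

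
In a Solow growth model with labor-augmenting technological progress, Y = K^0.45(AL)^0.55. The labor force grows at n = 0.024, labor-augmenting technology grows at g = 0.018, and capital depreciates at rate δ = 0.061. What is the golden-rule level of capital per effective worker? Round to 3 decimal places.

The effective depreciation rate is n + g + δ = 0.024 + 0.018 + 0.061 = 0.103.
Setting f'(k) = n+g+δ gives 0.45·k^(0.45−1) = 0.103, hence k_gold = (0.45/0.103)^(1/0.55) ≈ 14.5989.

k_gold ≈ 14.599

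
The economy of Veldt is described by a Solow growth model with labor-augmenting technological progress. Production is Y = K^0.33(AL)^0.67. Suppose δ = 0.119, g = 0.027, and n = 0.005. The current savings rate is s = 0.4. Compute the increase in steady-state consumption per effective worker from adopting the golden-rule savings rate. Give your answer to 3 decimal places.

Δc ≈ 0.015

Capital per effective worker breaks even when investment replaces (n + g + δ)·k; here n + g + δ = 0.151.
Current steady state (s = 0.4): k* = (0.4/0.151)^(1/0.67) ≈ 4.2802, y* = 4.2802^0.33 ≈ 1.6158, c* = (1−0.4)·1.6158 ≈ 0.9695.
Golden rule sets MPK = n+g+δ: 0.33·k^(0.33−1) = 0.151, so k_gold = (0.33/0.151)^(1/0.67) ≈ 3.2120.
y_gold = 3.2120^0.33 ≈ 1.4697, c_gold = y_gold − 0.151·k_gold ≈ 0.9847.
Gain: Δc = 0.9847 − 0.9695 ≈ 0.0152.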